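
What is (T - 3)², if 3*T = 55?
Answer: 2116/9 ≈ 235.11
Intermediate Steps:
T = 55/3 (T = (⅓)*55 = 55/3 ≈ 18.333)
(T - 3)² = (55/3 - 3)² = (46/3)² = 2116/9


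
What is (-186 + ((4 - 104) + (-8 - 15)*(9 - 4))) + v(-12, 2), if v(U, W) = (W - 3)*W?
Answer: -403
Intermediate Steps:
v(U, W) = W*(-3 + W) (v(U, W) = (-3 + W)*W = W*(-3 + W))
(-186 + ((4 - 104) + (-8 - 15)*(9 - 4))) + v(-12, 2) = (-186 + ((4 - 104) + (-8 - 15)*(9 - 4))) + 2*(-3 + 2) = (-186 + (-100 - 23*5)) + 2*(-1) = (-186 + (-100 - 115)) - 2 = (-186 - 215) - 2 = -401 - 2 = -403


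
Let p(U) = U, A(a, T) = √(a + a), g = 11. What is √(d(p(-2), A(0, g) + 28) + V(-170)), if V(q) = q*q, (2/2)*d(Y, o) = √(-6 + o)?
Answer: √(28900 + √22) ≈ 170.01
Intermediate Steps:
A(a, T) = √2*√a (A(a, T) = √(2*a) = √2*√a)
d(Y, o) = √(-6 + o)
V(q) = q²
√(d(p(-2), A(0, g) + 28) + V(-170)) = √(√(-6 + (√2*√0 + 28)) + (-170)²) = √(√(-6 + (√2*0 + 28)) + 28900) = √(√(-6 + (0 + 28)) + 28900) = √(√(-6 + 28) + 28900) = √(√22 + 28900) = √(28900 + √22)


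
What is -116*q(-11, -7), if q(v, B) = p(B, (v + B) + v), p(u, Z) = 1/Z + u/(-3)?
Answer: -800/3 ≈ -266.67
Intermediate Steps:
p(u, Z) = 1/Z - u/3 (p(u, Z) = 1/Z + u*(-1/3) = 1/Z - u/3)
q(v, B) = 1/(B + 2*v) - B/3 (q(v, B) = 1/((v + B) + v) - B/3 = 1/((B + v) + v) - B/3 = 1/(B + 2*v) - B/3)
-116*q(-11, -7) = -116*(3 - 1*(-7)*(-7 + 2*(-11)))/(3*(-7 + 2*(-11))) = -116*(3 - 1*(-7)*(-7 - 22))/(3*(-7 - 22)) = -116*(3 - 1*(-7)*(-29))/(3*(-29)) = -116*(-1)*(3 - 203)/(3*29) = -116*(-1)*(-200)/(3*29) = -116*200/87 = -800/3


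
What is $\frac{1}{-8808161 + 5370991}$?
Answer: $- \frac{1}{3437170} \approx -2.9094 \cdot 10^{-7}$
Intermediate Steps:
$\frac{1}{-8808161 + 5370991} = \frac{1}{-3437170} = - \frac{1}{3437170}$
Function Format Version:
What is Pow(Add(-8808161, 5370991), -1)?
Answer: Rational(-1, 3437170) ≈ -2.9094e-7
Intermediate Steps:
Pow(Add(-8808161, 5370991), -1) = Pow(-3437170, -1) = Rational(-1, 3437170)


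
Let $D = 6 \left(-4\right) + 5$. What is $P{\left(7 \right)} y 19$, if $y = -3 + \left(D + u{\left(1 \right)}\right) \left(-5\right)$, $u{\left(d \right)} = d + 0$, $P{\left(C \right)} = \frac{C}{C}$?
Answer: $1653$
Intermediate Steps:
$P{\left(C \right)} = 1$
$D = -19$ ($D = -24 + 5 = -19$)
$u{\left(d \right)} = d$
$y = 87$ ($y = -3 + \left(-19 + 1\right) \left(-5\right) = -3 - -90 = -3 + 90 = 87$)
$P{\left(7 \right)} y 19 = 1 \cdot 87 \cdot 19 = 87 \cdot 19 = 1653$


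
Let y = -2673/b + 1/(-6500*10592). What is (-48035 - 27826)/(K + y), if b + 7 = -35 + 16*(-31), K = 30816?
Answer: -1404954216432000/570807786743731 ≈ -2.4613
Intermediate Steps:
b = -538 (b = -7 + (-35 + 16*(-31)) = -7 + (-35 - 496) = -7 - 531 = -538)
y = 92015351731/18520112000 (y = -2673/(-538) + 1/(-6500*10592) = -2673*(-1/538) - 1/6500*1/10592 = 2673/538 - 1/68848000 = 92015351731/18520112000 ≈ 4.9684)
(-48035 - 27826)/(K + y) = (-48035 - 27826)/(30816 + 92015351731/18520112000) = -75861/570807786743731/18520112000 = -75861*18520112000/570807786743731 = -1404954216432000/570807786743731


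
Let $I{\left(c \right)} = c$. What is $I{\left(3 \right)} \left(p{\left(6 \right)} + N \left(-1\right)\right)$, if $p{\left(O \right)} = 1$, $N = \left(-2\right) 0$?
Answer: $3$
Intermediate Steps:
$N = 0$
$I{\left(3 \right)} \left(p{\left(6 \right)} + N \left(-1\right)\right) = 3 \left(1 + 0 \left(-1\right)\right) = 3 \left(1 + 0\right) = 3 \cdot 1 = 3$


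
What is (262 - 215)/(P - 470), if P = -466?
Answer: -47/936 ≈ -0.050214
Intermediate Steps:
(262 - 215)/(P - 470) = (262 - 215)/(-466 - 470) = 47/(-936) = 47*(-1/936) = -47/936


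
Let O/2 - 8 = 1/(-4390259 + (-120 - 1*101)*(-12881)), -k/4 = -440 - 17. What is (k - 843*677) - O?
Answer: -439064301320/771779 ≈ -5.6890e+5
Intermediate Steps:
k = 1828 (k = -4*(-440 - 17) = -4*(-457) = 1828)
O = 12348463/771779 (O = 16 + 2/(-4390259 + (-120 - 1*101)*(-12881)) = 16 + 2/(-4390259 + (-120 - 101)*(-12881)) = 16 + 2/(-4390259 - 221*(-12881)) = 16 + 2/(-4390259 + 2846701) = 16 + 2/(-1543558) = 16 + 2*(-1/1543558) = 16 - 1/771779 = 12348463/771779 ≈ 16.000)
(k - 843*677) - O = (1828 - 843*677) - 1*12348463/771779 = (1828 - 570711) - 12348463/771779 = -568883 - 12348463/771779 = -439064301320/771779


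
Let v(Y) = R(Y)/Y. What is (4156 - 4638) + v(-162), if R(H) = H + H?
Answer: -480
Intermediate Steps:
R(H) = 2*H
v(Y) = 2 (v(Y) = (2*Y)/Y = 2)
(4156 - 4638) + v(-162) = (4156 - 4638) + 2 = -482 + 2 = -480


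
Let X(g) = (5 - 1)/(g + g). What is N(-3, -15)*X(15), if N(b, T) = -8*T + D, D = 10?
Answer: 52/3 ≈ 17.333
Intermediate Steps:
X(g) = 2/g (X(g) = 4/((2*g)) = 4*(1/(2*g)) = 2/g)
N(b, T) = 10 - 8*T (N(b, T) = -8*T + 10 = 10 - 8*T)
N(-3, -15)*X(15) = (10 - 8*(-15))*(2/15) = (10 + 120)*(2*(1/15)) = 130*(2/15) = 52/3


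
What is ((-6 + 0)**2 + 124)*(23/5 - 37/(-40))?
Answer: 884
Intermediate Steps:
((-6 + 0)**2 + 124)*(23/5 - 37/(-40)) = ((-6)**2 + 124)*(23*(1/5) - 37*(-1/40)) = (36 + 124)*(23/5 + 37/40) = 160*(221/40) = 884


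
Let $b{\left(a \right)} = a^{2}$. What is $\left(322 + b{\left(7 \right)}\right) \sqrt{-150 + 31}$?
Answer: $371 i \sqrt{119} \approx 4047.1 i$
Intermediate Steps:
$\left(322 + b{\left(7 \right)}\right) \sqrt{-150 + 31} = \left(322 + 7^{2}\right) \sqrt{-150 + 31} = \left(322 + 49\right) \sqrt{-119} = 371 i \sqrt{119}$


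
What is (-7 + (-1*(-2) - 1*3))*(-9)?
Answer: 72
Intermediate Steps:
(-7 + (-1*(-2) - 1*3))*(-9) = (-7 + (2 - 3))*(-9) = (-7 - 1)*(-9) = -8*(-9) = 72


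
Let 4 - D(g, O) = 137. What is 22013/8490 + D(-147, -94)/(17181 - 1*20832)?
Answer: 27166211/10332330 ≈ 2.6292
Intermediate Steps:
D(g, O) = -133 (D(g, O) = 4 - 1*137 = 4 - 137 = -133)
22013/8490 + D(-147, -94)/(17181 - 1*20832) = 22013/8490 - 133/(17181 - 1*20832) = 22013*(1/8490) - 133/(17181 - 20832) = 22013/8490 - 133/(-3651) = 22013/8490 - 133*(-1/3651) = 22013/8490 + 133/3651 = 27166211/10332330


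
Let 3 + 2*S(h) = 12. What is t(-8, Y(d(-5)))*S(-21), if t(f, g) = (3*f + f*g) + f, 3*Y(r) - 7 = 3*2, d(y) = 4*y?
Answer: -300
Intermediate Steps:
S(h) = 9/2 (S(h) = -3/2 + (½)*12 = -3/2 + 6 = 9/2)
Y(r) = 13/3 (Y(r) = 7/3 + (3*2)/3 = 7/3 + (⅓)*6 = 7/3 + 2 = 13/3)
t(f, g) = 4*f + f*g
t(-8, Y(d(-5)))*S(-21) = -8*(4 + 13/3)*(9/2) = -8*25/3*(9/2) = -200/3*9/2 = -300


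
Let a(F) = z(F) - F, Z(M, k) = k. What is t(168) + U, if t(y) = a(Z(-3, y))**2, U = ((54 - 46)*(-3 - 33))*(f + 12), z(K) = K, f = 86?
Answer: -28224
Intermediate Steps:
a(F) = 0 (a(F) = F - F = 0)
U = -28224 (U = ((54 - 46)*(-3 - 33))*(86 + 12) = (8*(-36))*98 = -288*98 = -28224)
t(y) = 0 (t(y) = 0**2 = 0)
t(168) + U = 0 - 28224 = -28224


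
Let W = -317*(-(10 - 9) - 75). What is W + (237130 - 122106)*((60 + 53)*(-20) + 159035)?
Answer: 18032911692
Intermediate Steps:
W = 24092 (W = -317*(-1*1 - 75) = -317*(-1 - 75) = -317*(-76) = 24092)
W + (237130 - 122106)*((60 + 53)*(-20) + 159035) = 24092 + (237130 - 122106)*((60 + 53)*(-20) + 159035) = 24092 + 115024*(113*(-20) + 159035) = 24092 + 115024*(-2260 + 159035) = 24092 + 115024*156775 = 24092 + 18032887600 = 18032911692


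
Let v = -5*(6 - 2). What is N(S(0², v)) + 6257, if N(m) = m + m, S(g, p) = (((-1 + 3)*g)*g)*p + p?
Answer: 6217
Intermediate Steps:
v = -20 (v = -5*4 = -20)
S(g, p) = p + 2*p*g² (S(g, p) = ((2*g)*g)*p + p = (2*g²)*p + p = 2*p*g² + p = p + 2*p*g²)
N(m) = 2*m
N(S(0², v)) + 6257 = 2*(-20*(1 + 2*(0²)²)) + 6257 = 2*(-20*(1 + 2*0²)) + 6257 = 2*(-20*(1 + 2*0)) + 6257 = 2*(-20*(1 + 0)) + 6257 = 2*(-20*1) + 6257 = 2*(-20) + 6257 = -40 + 6257 = 6217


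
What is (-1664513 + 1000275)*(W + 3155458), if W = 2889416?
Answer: -4015235016012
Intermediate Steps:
(-1664513 + 1000275)*(W + 3155458) = (-1664513 + 1000275)*(2889416 + 3155458) = -664238*6044874 = -4015235016012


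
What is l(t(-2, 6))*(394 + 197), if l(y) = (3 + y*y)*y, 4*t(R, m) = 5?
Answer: 215715/64 ≈ 3370.5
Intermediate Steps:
t(R, m) = 5/4 (t(R, m) = (¼)*5 = 5/4)
l(y) = y*(3 + y²) (l(y) = (3 + y²)*y = y*(3 + y²))
l(t(-2, 6))*(394 + 197) = (5*(3 + (5/4)²)/4)*(394 + 197) = (5*(3 + 25/16)/4)*591 = ((5/4)*(73/16))*591 = (365/64)*591 = 215715/64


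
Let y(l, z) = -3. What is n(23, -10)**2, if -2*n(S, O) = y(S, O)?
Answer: 9/4 ≈ 2.2500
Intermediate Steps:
n(S, O) = 3/2 (n(S, O) = -1/2*(-3) = 3/2)
n(23, -10)**2 = (3/2)**2 = 9/4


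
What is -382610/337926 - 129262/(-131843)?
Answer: -3381729809/22276588809 ≈ -0.15181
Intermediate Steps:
-382610/337926 - 129262/(-131843) = -382610*1/337926 - 129262*(-1/131843) = -191305/168963 + 129262/131843 = -3381729809/22276588809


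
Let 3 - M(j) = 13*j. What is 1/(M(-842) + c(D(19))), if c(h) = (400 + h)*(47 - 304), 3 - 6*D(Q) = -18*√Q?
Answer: -367918/33795736165 + 3084*√19/33795736165 ≈ -1.0489e-5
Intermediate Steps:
D(Q) = ½ + 3*√Q (D(Q) = ½ - (-3)*√Q = ½ + 3*√Q)
c(h) = -102800 - 257*h (c(h) = (400 + h)*(-257) = -102800 - 257*h)
M(j) = 3 - 13*j
1/(M(-842) + c(D(19))) = 1/((3 - 13*(-842)) + (-102800 - 257*(½ + 3*√19))) = 1/((3 + 10946) + (-102800 + (-257/2 - 771*√19))) = 1/(10949 + (-205857/2 - 771*√19)) = 1/(-183959/2 - 771*√19)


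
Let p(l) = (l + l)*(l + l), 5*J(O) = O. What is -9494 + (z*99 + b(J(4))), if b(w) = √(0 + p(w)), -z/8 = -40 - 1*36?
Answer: 253498/5 ≈ 50700.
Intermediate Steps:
J(O) = O/5
p(l) = 4*l² (p(l) = (2*l)*(2*l) = 4*l²)
z = 608 (z = -8*(-40 - 1*36) = -8*(-40 - 36) = -8*(-76) = 608)
b(w) = 2*√(w²) (b(w) = √(0 + 4*w²) = √(4*w²) = 2*√(w²))
-9494 + (z*99 + b(J(4))) = -9494 + (608*99 + 2*√(((⅕)*4)²)) = -9494 + (60192 + 2*√((⅘)²)) = -9494 + (60192 + 2*√(16/25)) = -9494 + (60192 + 2*(⅘)) = -9494 + (60192 + 8/5) = -9494 + 300968/5 = 253498/5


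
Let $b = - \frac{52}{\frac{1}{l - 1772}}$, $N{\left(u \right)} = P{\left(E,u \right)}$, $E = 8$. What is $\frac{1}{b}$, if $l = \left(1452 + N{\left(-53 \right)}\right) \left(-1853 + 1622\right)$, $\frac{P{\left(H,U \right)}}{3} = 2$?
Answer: $\frac{1}{17605640} \approx 5.68 \cdot 10^{-8}$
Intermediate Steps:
$P{\left(H,U \right)} = 6$ ($P{\left(H,U \right)} = 3 \cdot 2 = 6$)
$N{\left(u \right)} = 6$
$l = -336798$ ($l = \left(1452 + 6\right) \left(-1853 + 1622\right) = 1458 \left(-231\right) = -336798$)
$b = 17605640$ ($b = - \frac{52}{\frac{1}{-336798 - 1772}} = - \frac{52}{\frac{1}{-338570}} = - \frac{52}{- \frac{1}{338570}} = \left(-52\right) \left(-338570\right) = 17605640$)
$\frac{1}{b} = \frac{1}{17605640}$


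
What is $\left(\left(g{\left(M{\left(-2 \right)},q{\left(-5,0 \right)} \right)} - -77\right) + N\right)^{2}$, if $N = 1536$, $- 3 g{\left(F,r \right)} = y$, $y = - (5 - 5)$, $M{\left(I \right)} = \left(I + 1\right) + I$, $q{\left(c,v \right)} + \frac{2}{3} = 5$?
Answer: $2601769$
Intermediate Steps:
$q{\left(c,v \right)} = \frac{13}{3}$ ($q{\left(c,v \right)} = - \frac{2}{3} + 5 = \frac{13}{3}$)
$M{\left(I \right)} = 1 + 2 I$ ($M{\left(I \right)} = \left(1 + I\right) + I = 1 + 2 I$)
$y = 0$ ($y = \left(-1\right) 0 = 0$)
$g{\left(F,r \right)} = 0$ ($g{\left(F,r \right)} = \left(- \frac{1}{3}\right) 0 = 0$)
$\left(\left(g{\left(M{\left(-2 \right)},q{\left(-5,0 \right)} \right)} - -77\right) + N\right)^{2} = \left(\left(0 - -77\right) + 1536\right)^{2} = \left(\left(0 + 77\right) + 1536\right)^{2} = \left(77 + 1536\right)^{2} = 1613^{2} = 2601769$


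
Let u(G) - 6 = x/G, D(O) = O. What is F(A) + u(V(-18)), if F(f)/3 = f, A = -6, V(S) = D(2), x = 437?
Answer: 413/2 ≈ 206.50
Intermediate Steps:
V(S) = 2
u(G) = 6 + 437/G
F(f) = 3*f
F(A) + u(V(-18)) = 3*(-6) + (6 + 437/2) = -18 + (6 + 437*(½)) = -18 + (6 + 437/2) = -18 + 449/2 = 413/2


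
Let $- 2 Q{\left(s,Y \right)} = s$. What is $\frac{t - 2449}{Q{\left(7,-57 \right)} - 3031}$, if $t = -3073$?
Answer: $\frac{11044}{6069} \approx 1.8197$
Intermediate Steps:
$Q{\left(s,Y \right)} = - \frac{s}{2}$
$\frac{t - 2449}{Q{\left(7,-57 \right)} - 3031} = \frac{-3073 - 2449}{\left(- \frac{1}{2}\right) 7 - 3031} = - \frac{5522}{- \frac{7}{2} - 3031} = - \frac{5522}{- \frac{6069}{2}} = \left(-5522\right) \left(- \frac{2}{6069}\right) = \frac{11044}{6069}$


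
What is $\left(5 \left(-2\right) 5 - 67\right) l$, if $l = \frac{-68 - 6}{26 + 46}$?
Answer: $\frac{481}{4} \approx 120.25$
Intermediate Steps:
$l = - \frac{37}{36}$ ($l = - \frac{74}{72} = \left(-74\right) \frac{1}{72} = - \frac{37}{36} \approx -1.0278$)
$\left(5 \left(-2\right) 5 - 67\right) l = \left(5 \left(-2\right) 5 - 67\right) \left(- \frac{37}{36}\right) = \left(\left(-10\right) 5 - 67\right) \left(- \frac{37}{36}\right) = \left(-50 - 67\right) \left(- \frac{37}{36}\right) = \left(-117\right) \left(- \frac{37}{36}\right) = \frac{481}{4}$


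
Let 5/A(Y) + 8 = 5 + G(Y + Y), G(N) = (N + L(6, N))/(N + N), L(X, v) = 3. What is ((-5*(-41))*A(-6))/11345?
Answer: -1640/47649 ≈ -0.034418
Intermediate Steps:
G(N) = (3 + N)/(2*N) (G(N) = (N + 3)/(N + N) = (3 + N)/((2*N)) = (3 + N)*(1/(2*N)) = (3 + N)/(2*N))
A(Y) = 5/(-3 + (3 + 2*Y)/(4*Y)) (A(Y) = 5/(-8 + (5 + (3 + (Y + Y))/(2*(Y + Y)))) = 5/(-8 + (5 + (3 + 2*Y)/(2*((2*Y))))) = 5/(-8 + (5 + (1/(2*Y))*(3 + 2*Y)/2)) = 5/(-8 + (5 + (3 + 2*Y)/(4*Y))) = 5/(-3 + (3 + 2*Y)/(4*Y)))
((-5*(-41))*A(-6))/11345 = ((-5*(-41))*(-20*(-6)/(-3 + 10*(-6))))/11345 = (205*(-20*(-6)/(-3 - 60)))*(1/11345) = (205*(-20*(-6)/(-63)))*(1/11345) = (205*(-20*(-6)*(-1/63)))*(1/11345) = (205*(-40/21))*(1/11345) = -8200/21*1/11345 = -1640/47649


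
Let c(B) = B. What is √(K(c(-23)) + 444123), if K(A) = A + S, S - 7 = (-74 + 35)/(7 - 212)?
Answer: √18663604670/205 ≈ 666.41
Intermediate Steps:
S = 1474/205 (S = 7 + (-74 + 35)/(7 - 212) = 7 - 39/(-205) = 7 - 39*(-1/205) = 7 + 39/205 = 1474/205 ≈ 7.1902)
K(A) = 1474/205 + A (K(A) = A + 1474/205 = 1474/205 + A)
√(K(c(-23)) + 444123) = √((1474/205 - 23) + 444123) = √(-3241/205 + 444123) = √(91041974/205) = √18663604670/205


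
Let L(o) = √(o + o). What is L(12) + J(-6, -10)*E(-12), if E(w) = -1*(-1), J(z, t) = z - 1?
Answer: -7 + 2*√6 ≈ -2.1010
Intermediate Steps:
J(z, t) = -1 + z
E(w) = 1
L(o) = √2*√o (L(o) = √(2*o) = √2*√o)
L(12) + J(-6, -10)*E(-12) = √2*√12 + (-1 - 6)*1 = √2*(2*√3) - 7*1 = 2*√6 - 7 = -7 + 2*√6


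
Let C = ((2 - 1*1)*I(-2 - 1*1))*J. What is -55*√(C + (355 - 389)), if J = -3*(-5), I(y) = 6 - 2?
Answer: -55*√26 ≈ -280.45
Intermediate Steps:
I(y) = 4
J = 15
C = 60 (C = ((2 - 1*1)*4)*15 = ((2 - 1)*4)*15 = (1*4)*15 = 4*15 = 60)
-55*√(C + (355 - 389)) = -55*√(60 + (355 - 389)) = -55*√(60 - 34) = -55*√26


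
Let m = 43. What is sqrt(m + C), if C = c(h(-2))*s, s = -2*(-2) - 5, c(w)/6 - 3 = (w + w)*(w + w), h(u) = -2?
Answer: I*sqrt(71) ≈ 8.4261*I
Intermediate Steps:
c(w) = 18 + 24*w**2 (c(w) = 18 + 6*((w + w)*(w + w)) = 18 + 6*((2*w)*(2*w)) = 18 + 6*(4*w**2) = 18 + 24*w**2)
s = -1 (s = 4 - 5 = -1)
C = -114 (C = (18 + 24*(-2)**2)*(-1) = (18 + 24*4)*(-1) = (18 + 96)*(-1) = 114*(-1) = -114)
sqrt(m + C) = sqrt(43 - 114) = sqrt(-71) = I*sqrt(71)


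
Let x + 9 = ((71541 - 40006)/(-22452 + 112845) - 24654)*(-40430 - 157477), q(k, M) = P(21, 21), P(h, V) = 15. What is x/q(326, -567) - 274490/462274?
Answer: 33980159858971842763/104465834205 ≈ 3.2528e+8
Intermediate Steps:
q(k, M) = 15
x = 147013069828724/30131 (x = -9 + ((71541 - 40006)/(-22452 + 112845) - 24654)*(-40430 - 157477) = -9 + (31535/90393 - 24654)*(-197907) = -9 - 2228517487/90393*(-197907) = -9 + 147013070099903/30131 = 147013069828724/30131 ≈ 4.8791e+9)
x/q(326, -567) - 274490/462274 = (147013069828724/30131)/15 - 274490/462274 = (147013069828724/30131)*(1/15) - 274490*1/462274 = 147013069828724/451965 - 137245/231137 = 33980159858971842763/104465834205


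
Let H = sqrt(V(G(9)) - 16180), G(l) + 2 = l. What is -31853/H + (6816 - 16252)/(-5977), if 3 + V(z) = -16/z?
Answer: 9436/5977 + 31853*I*sqrt(793079)/113297 ≈ 1.5787 + 250.37*I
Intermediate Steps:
G(l) = -2 + l
V(z) = -3 - 16/z
H = I*sqrt(793079)/7 (H = sqrt((-3 - 16/(-2 + 9)) - 16180) = sqrt((-3 - 16/7) - 16180) = sqrt(-37/7 - 16180) = sqrt(-113297/7) = I*sqrt(793079)/7 ≈ 127.22*I)
-31853/H + (6816 - 16252)/(-5977) = -31853*(-I*sqrt(793079)/113297) + (6816 - 16252)/(-5977) = -(-31853)*I*sqrt(793079)/113297 - 9436*(-1/5977) = 31853*I*sqrt(793079)/113297 + 9436/5977 = 9436/5977 + 31853*I*sqrt(793079)/113297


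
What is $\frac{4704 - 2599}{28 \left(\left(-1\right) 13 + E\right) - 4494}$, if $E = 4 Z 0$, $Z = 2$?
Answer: $- \frac{2105}{4858} \approx -0.43331$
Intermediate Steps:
$E = 0$ ($E = 4 \cdot 2 \cdot 0 = 8 \cdot 0 = 0$)
$\frac{4704 - 2599}{28 \left(\left(-1\right) 13 + E\right) - 4494} = \frac{4704 - 2599}{28 \left(\left(-1\right) 13 + 0\right) - 4494} = \frac{2105}{28 \left(-13 + 0\right) - 4494} = \frac{2105}{28 \left(-13\right) - 4494} = \frac{2105}{-364 - 4494} = \frac{2105}{-4858} = 2105 \left(- \frac{1}{4858}\right) = - \frac{2105}{4858}$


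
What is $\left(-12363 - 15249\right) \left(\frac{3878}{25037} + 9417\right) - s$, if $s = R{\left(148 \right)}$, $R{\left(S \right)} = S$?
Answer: $- \frac{6510286706360}{25037} \approx -2.6003 \cdot 10^{8}$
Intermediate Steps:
$s = 148$
$\left(-12363 - 15249\right) \left(\frac{3878}{25037} + 9417\right) - s = \left(-12363 - 15249\right) \left(\frac{3878}{25037} + 9417\right) - 148 = - 27612 \left(3878 \cdot \frac{1}{25037} + 9417\right) - 148 = - 27612 \left(\frac{3878}{25037} + 9417\right) - 148 = \left(-27612\right) \frac{235777307}{25037} - 148 = - \frac{6510283000884}{25037} - 148 = - \frac{6510286706360}{25037}$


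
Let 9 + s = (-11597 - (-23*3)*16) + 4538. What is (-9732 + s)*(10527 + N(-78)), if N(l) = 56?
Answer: -166110768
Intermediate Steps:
s = -5964 (s = -9 + ((-11597 - (-23*3)*16) + 4538) = -9 + ((-11597 - (-69)*16) + 4538) = -9 + ((-11597 - 1*(-1104)) + 4538) = -9 + ((-11597 + 1104) + 4538) = -9 + (-10493 + 4538) = -9 - 5955 = -5964)
(-9732 + s)*(10527 + N(-78)) = (-9732 - 5964)*(10527 + 56) = -15696*10583 = -166110768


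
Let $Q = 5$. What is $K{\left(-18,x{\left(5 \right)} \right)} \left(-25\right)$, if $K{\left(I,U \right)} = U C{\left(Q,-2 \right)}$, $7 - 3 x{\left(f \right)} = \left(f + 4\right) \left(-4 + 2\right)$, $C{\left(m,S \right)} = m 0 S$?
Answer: $0$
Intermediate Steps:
$C{\left(m,S \right)} = 0$ ($C{\left(m,S \right)} = 0 S = 0$)
$x{\left(f \right)} = 5 + \frac{2 f}{3}$ ($x{\left(f \right)} = \frac{7}{3} - \frac{\left(f + 4\right) \left(-4 + 2\right)}{3} = \frac{7}{3} - \frac{\left(4 + f\right) \left(-2\right)}{3} = \frac{7}{3} - \frac{-8 - 2 f}{3} = \frac{7}{3} + \left(\frac{8}{3} + \frac{2 f}{3}\right) = 5 + \frac{2 f}{3}$)
$K{\left(I,U \right)} = 0$ ($K{\left(I,U \right)} = U 0 = 0$)
$K{\left(-18,x{\left(5 \right)} \right)} \left(-25\right) = 0 \left(-25\right) = 0$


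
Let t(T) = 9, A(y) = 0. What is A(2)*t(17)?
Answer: 0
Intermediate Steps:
A(2)*t(17) = 0*9 = 0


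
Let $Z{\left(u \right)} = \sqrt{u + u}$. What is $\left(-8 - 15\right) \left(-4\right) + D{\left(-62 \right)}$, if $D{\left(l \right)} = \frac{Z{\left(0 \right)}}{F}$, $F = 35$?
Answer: $92$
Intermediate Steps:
$Z{\left(u \right)} = \sqrt{2} \sqrt{u}$ ($Z{\left(u \right)} = \sqrt{2 u} = \sqrt{2} \sqrt{u}$)
$D{\left(l \right)} = 0$ ($D{\left(l \right)} = \frac{\sqrt{2} \sqrt{0}}{35} = \sqrt{2} \cdot 0 \cdot \frac{1}{35} = 0 \cdot \frac{1}{35} = 0$)
$\left(-8 - 15\right) \left(-4\right) + D{\left(-62 \right)} = \left(-8 - 15\right) \left(-4\right) + 0 = \left(-23\right) \left(-4\right) + 0 = 92 + 0 = 92$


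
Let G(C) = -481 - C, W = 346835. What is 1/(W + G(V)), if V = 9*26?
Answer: 1/346120 ≈ 2.8892e-6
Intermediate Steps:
V = 234
1/(W + G(V)) = 1/(346835 + (-481 - 1*234)) = 1/(346835 + (-481 - 234)) = 1/(346835 - 715) = 1/346120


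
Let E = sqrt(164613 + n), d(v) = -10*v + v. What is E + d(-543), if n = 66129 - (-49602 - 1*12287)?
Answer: 4887 + sqrt(292631) ≈ 5428.0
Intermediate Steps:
n = 128018 (n = 66129 - (-49602 - 12287) = 66129 - 1*(-61889) = 66129 + 61889 = 128018)
d(v) = -9*v
E = sqrt(292631) (E = sqrt(164613 + 128018) = sqrt(292631) ≈ 540.95)
E + d(-543) = sqrt(292631) - 9*(-543) = sqrt(292631) + 4887 = 4887 + sqrt(292631)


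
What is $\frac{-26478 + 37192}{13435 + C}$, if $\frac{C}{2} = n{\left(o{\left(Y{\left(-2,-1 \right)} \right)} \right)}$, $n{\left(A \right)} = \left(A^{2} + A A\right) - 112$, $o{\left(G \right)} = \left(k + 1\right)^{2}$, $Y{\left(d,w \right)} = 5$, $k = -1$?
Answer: $\frac{974}{1201} \approx 0.81099$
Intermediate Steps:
$o{\left(G \right)} = 0$ ($o{\left(G \right)} = \left(-1 + 1\right)^{2} = 0^{2} = 0$)
$n{\left(A \right)} = -112 + 2 A^{2}$ ($n{\left(A \right)} = \left(A^{2} + A^{2}\right) - 112 = 2 A^{2} - 112 = -112 + 2 A^{2}$)
$C = -224$ ($C = 2 \left(-112 + 2 \cdot 0^{2}\right) = 2 \left(-112 + 2 \cdot 0\right) = 2 \left(-112 + 0\right) = 2 \left(-112\right) = -224$)
$\frac{-26478 + 37192}{13435 + C} = \frac{-26478 + 37192}{13435 - 224} = \frac{10714}{13211} = 10714 \cdot \frac{1}{13211} = \frac{974}{1201}$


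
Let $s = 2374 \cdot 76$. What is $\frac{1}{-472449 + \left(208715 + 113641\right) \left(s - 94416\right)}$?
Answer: $\frac{1}{27724722399} \approx 3.6069 \cdot 10^{-11}$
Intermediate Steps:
$s = 180424$
$\frac{1}{-472449 + \left(208715 + 113641\right) \left(s - 94416\right)} = \frac{1}{-472449 + \left(208715 + 113641\right) \left(180424 - 94416\right)} = \frac{1}{-472449 + 322356 \cdot 86008} = \frac{1}{-472449 + 27725194848} = \frac{1}{27724722399}$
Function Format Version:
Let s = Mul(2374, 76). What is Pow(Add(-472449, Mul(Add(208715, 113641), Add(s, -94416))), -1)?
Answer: Rational(1, 27724722399) ≈ 3.6069e-11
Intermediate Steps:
s = 180424
Pow(Add(-472449, Mul(Add(208715, 113641), Add(s, -94416))), -1) = Pow(Add(-472449, Mul(Add(208715, 113641), Add(180424, -94416))), -1) = Pow(Add(-472449, Mul(322356, 86008)), -1) = Pow(Add(-472449, 27725194848), -1) = Pow(27724722399, -1) = Rational(1, 27724722399)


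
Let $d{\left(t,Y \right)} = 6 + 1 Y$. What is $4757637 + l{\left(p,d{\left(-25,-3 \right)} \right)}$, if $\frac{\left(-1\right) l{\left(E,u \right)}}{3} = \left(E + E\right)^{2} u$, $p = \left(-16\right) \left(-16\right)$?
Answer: $2398341$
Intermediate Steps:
$d{\left(t,Y \right)} = 6 + Y$
$p = 256$
$l{\left(E,u \right)} = - 12 u E^{2}$ ($l{\left(E,u \right)} = - 3 \left(E + E\right)^{2} u = - 3 \left(2 E\right)^{2} u = - 3 \cdot 4 E^{2} u = - 3 \cdot 4 u E^{2} = - 12 u E^{2}$)
$4757637 + l{\left(p,d{\left(-25,-3 \right)} \right)} = 4757637 - 12 \left(6 - 3\right) 256^{2} = 4757637 - 36 \cdot 65536 = 4757637 - 2359296 = 2398341$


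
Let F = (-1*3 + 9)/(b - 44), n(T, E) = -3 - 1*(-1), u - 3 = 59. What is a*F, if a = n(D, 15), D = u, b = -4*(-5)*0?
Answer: 3/11 ≈ 0.27273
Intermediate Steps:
u = 62 (u = 3 + 59 = 62)
b = 0 (b = 20*0 = 0)
D = 62
n(T, E) = -2 (n(T, E) = -3 + 1 = -2)
F = -3/22 (F = (-1*3 + 9)/(0 - 44) = (-3 + 9)/(-44) = 6*(-1/44) = -3/22 ≈ -0.13636)
a = -2
a*F = -2*(-3/22) = 3/11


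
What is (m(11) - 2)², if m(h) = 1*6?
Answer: 16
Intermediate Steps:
m(h) = 6
(m(11) - 2)² = (6 - 2)² = 4² = 16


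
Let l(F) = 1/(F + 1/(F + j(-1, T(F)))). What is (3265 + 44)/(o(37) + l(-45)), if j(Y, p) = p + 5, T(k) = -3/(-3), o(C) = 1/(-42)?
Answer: -122022684/1697 ≈ -71905.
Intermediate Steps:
o(C) = -1/42
T(k) = 1 (T(k) = -3*(-1/3) = 1)
j(Y, p) = 5 + p
l(F) = 1/(F + 1/(6 + F)) (l(F) = 1/(F + 1/(F + (5 + 1))) = 1/(F + 1/(F + 6)) = 1/(F + 1/(6 + F)))
(3265 + 44)/(o(37) + l(-45)) = (3265 + 44)/(-1/42 + (6 - 45)/(1 + (-45)**2 + 6*(-45))) = 3309/(-1/42 - 39/(1 + 2025 - 270)) = 3309/(-1/42 - 39/1756) = 3309/(-1697/36876) = 3309*(-36876/1697) = -122022684/1697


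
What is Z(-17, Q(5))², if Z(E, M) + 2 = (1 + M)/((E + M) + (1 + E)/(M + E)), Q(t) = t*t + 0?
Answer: 49/9 ≈ 5.4444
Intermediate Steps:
Q(t) = t² (Q(t) = t² + 0 = t²)
Z(E, M) = -2 + (1 + M)/(E + M + (1 + E)/(E + M)) (Z(E, M) = -2 + (1 + M)/((E + M) + (1 + E)/(M + E)) = -2 + (1 + M)/((E + M) + (1 + E)/(E + M)) = -2 + (1 + M)/(E + M + (1 + E)/(E + M)))
Z(-17, Q(5))² = ((-2 + 5² + (5²)² - 1*(-17) - 2*(-17 + 5²)² - 17*5²)/(1 - 17 + (-17 + 5²)²))² = ((-2 + 25 + 25² + 17 - 2*(-17 + 25)² - 17*25)/(1 - 17 + (-17 + 25)²))² = ((-2 + 25 + 625 + 17 - 2*8² - 425)/(1 - 17 + 8²))² = ((-2 + 25 + 625 + 17 - 2*64 - 425)/(1 - 17 + 64))² = ((-2 + 25 + 625 + 17 - 128 - 425)/48)² = ((1/48)*112)² = (7/3)² = 49/9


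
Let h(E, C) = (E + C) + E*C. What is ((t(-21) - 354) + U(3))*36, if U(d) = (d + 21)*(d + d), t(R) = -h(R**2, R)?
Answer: 310716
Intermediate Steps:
h(E, C) = C + E + C*E (h(E, C) = (C + E) + C*E = C + E + C*E)
t(R) = -R - R**2 - R**3 (t(R) = -(R + R**2 + R*R**2) = -(R + R**2 + R**3) = -R - R**2 - R**3)
U(d) = 2*d*(21 + d) (U(d) = (21 + d)*(2*d) = 2*d*(21 + d))
((t(-21) - 354) + U(3))*36 = ((-21*(-1 - 1*(-21) - 1*(-21)**2) - 354) + 2*3*(21 + 3))*36 = ((-21*(-1 + 21 - 1*441) - 354) + 2*3*24)*36 = ((-21*(-1 + 21 - 441) - 354) + 144)*36 = ((-21*(-421) - 354) + 144)*36 = ((8841 - 354) + 144)*36 = (8487 + 144)*36 = 8631*36 = 310716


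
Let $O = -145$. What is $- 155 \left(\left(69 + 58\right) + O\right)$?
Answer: $2790$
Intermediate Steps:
$- 155 \left(\left(69 + 58\right) + O\right) = - 155 \left(\left(69 + 58\right) - 145\right) = - 155 \left(127 - 145\right) = \left(-155\right) \left(-18\right) = 2790$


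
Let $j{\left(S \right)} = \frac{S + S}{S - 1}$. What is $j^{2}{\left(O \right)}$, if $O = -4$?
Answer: $\frac{64}{25} \approx 2.56$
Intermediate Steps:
$j{\left(S \right)} = \frac{2 S}{-1 + S}$
$j^{2}{\left(O \right)} = \left(2 \left(-4\right) \frac{1}{-1 - 4}\right)^{2} = \left(2 \left(-4\right) \frac{1}{-5}\right)^{2} = \left(2 \left(-4\right) \left(- \frac{1}{5}\right)\right)^{2} = \left(\frac{8}{5}\right)^{2} = \frac{64}{25}$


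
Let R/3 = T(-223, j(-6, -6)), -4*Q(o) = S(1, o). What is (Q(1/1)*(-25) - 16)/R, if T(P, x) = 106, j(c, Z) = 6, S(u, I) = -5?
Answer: -63/424 ≈ -0.14858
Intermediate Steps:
Q(o) = 5/4 (Q(o) = -¼*(-5) = 5/4)
R = 318 (R = 3*106 = 318)
(Q(1/1)*(-25) - 16)/R = ((5/4)*(-25) - 16)/318 = (-125/4 - 16)*(1/318) = -189/4*1/318 = -63/424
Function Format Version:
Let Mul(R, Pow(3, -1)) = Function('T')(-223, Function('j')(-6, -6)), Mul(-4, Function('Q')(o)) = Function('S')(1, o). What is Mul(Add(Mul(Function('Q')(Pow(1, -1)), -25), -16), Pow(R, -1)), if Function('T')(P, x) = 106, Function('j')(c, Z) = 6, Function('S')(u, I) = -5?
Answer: Rational(-63, 424) ≈ -0.14858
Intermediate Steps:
Function('Q')(o) = Rational(5, 4) (Function('Q')(o) = Mul(Rational(-1, 4), -5) = Rational(5, 4))
R = 318 (R = Mul(3, 106) = 318)
Mul(Add(Mul(Function('Q')(Pow(1, -1)), -25), -16), Pow(R, -1)) = Mul(Add(Mul(Rational(5, 4), -25), -16), Pow(318, -1)) = Mul(Add(Rational(-125, 4), -16), Rational(1, 318)) = Mul(Rational(-189, 4), Rational(1, 318)) = Rational(-63, 424)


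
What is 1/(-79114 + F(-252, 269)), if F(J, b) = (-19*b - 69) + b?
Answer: -1/84025 ≈ -1.1901e-5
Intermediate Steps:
F(J, b) = -69 - 18*b (F(J, b) = (-69 - 19*b) + b = -69 - 18*b)
1/(-79114 + F(-252, 269)) = 1/(-79114 + (-69 - 18*269)) = 1/(-79114 + (-69 - 4842)) = 1/(-79114 - 4911) = 1/(-84025) = -1/84025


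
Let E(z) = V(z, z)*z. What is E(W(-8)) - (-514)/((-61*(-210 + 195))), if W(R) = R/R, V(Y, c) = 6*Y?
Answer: 6004/915 ≈ 6.5618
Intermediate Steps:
W(R) = 1
E(z) = 6*z**2 (E(z) = (6*z)*z = 6*z**2)
E(W(-8)) - (-514)/((-61*(-210 + 195))) = 6*1**2 - (-514)/((-61*(-210 + 195))) = 6*1 - (-514)/((-61*(-15))) = 6 - (-514)/915 = 6 - 1*(-514/915) = 6 + 514/915 = 6004/915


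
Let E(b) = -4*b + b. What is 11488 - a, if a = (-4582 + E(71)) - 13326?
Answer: 29609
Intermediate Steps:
E(b) = -3*b
a = -18121 (a = (-4582 - 3*71) - 13326 = (-4582 - 213) - 13326 = -4795 - 13326 = -18121)
11488 - a = 11488 - 1*(-18121) = 11488 + 18121 = 29609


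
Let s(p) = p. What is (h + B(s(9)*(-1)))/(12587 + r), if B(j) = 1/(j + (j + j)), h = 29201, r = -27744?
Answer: -788426/409239 ≈ -1.9266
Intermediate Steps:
B(j) = 1/(3*j) (B(j) = 1/(j + 2*j) = 1/(3*j))
(h + B(s(9)*(-1)))/(12587 + r) = (29201 + 1/(3*((9*(-1)))))/(12587 - 27744) = (29201 + (⅓)/(-9))/(-15157) = (29201 + (⅓)*(-⅑))*(-1/15157) = (29201 - 1/27)*(-1/15157) = (788426/27)*(-1/15157) = -788426/409239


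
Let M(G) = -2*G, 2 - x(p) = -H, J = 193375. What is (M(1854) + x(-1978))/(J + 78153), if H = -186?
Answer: -973/67882 ≈ -0.014334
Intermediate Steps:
x(p) = -184 (x(p) = 2 - (-1)*(-186) = 2 - 1*186 = 2 - 186 = -184)
(M(1854) + x(-1978))/(J + 78153) = (-2*1854 - 184)/(193375 + 78153) = (-3708 - 184)/271528 = -3892*1/271528 = -973/67882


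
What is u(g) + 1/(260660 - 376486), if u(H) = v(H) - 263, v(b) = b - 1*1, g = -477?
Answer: -85827067/115826 ≈ -741.00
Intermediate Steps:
v(b) = -1 + b (v(b) = b - 1 = -1 + b)
u(H) = -264 + H (u(H) = (-1 + H) - 263 = -264 + H)
u(g) + 1/(260660 - 376486) = (-264 - 477) + 1/(260660 - 376486) = -741 + 1/(-115826) = -741 - 1/115826 = -85827067/115826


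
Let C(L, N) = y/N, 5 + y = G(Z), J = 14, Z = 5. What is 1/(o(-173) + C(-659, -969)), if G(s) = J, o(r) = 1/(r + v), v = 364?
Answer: -61693/250 ≈ -246.77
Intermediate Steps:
o(r) = 1/(364 + r) (o(r) = 1/(r + 364) = 1/(364 + r))
G(s) = 14
y = 9 (y = -5 + 14 = 9)
C(L, N) = 9/N
1/(o(-173) + C(-659, -969)) = 1/(1/(364 - 173) + 9/(-969)) = 1/(1/191 + 9*(-1/969)) = 1/(1/191 - 3/323) = 1/(-250/61693) = -61693/250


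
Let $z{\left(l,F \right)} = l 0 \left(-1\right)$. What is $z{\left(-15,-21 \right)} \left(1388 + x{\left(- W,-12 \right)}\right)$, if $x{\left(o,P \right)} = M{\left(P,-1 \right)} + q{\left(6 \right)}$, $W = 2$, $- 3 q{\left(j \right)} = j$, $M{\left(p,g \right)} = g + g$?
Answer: $0$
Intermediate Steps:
$M{\left(p,g \right)} = 2 g$
$q{\left(j \right)} = - \frac{j}{3}$
$z{\left(l,F \right)} = 0$ ($z{\left(l,F \right)} = 0 \left(-1\right) = 0$)
$x{\left(o,P \right)} = -4$ ($x{\left(o,P \right)} = 2 \left(-1\right) - 2 = -2 - 2 = -4$)
$z{\left(-15,-21 \right)} \left(1388 + x{\left(- W,-12 \right)}\right) = 0 \left(1388 - 4\right) = 0 \cdot 1384 = 0$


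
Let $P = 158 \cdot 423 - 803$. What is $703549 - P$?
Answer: $637518$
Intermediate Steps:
$P = 66031$ ($P = 66834 - 803 = 66031$)
$703549 - P = 703549 - 66031 = 637518$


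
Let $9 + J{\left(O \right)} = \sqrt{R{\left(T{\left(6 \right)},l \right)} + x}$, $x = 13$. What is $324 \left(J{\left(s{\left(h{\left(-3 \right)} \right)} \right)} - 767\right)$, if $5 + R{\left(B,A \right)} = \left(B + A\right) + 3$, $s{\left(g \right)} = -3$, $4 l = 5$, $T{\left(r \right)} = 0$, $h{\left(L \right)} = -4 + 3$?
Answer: $-250290$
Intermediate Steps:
$h{\left(L \right)} = -1$
$l = \frac{5}{4}$ ($l = \frac{1}{4} \cdot 5 = \frac{5}{4} \approx 1.25$)
$R{\left(B,A \right)} = -2 + A + B$ ($R{\left(B,A \right)} = -5 + \left(\left(B + A\right) + 3\right) = -5 + \left(\left(A + B\right) + 3\right) = -5 + \left(3 + A + B\right) = -2 + A + B$)
$J{\left(O \right)} = - \frac{11}{2}$ ($J{\left(O \right)} = -9 + \sqrt{\left(-2 + \frac{5}{4} + 0\right) + 13} = -9 + \sqrt{- \frac{3}{4} + 13} = -9 + \sqrt{\frac{49}{4}} = -9 + \frac{7}{2} = - \frac{11}{2}$)
$324 \left(J{\left(s{\left(h{\left(-3 \right)} \right)} \right)} - 767\right) = 324 \left(- \frac{11}{2} - 767\right) = 324 \left(- \frac{1545}{2}\right) = -250290$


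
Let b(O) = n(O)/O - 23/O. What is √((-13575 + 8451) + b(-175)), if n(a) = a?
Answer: I*√6275514/35 ≈ 71.574*I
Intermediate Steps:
b(O) = 1 - 23/O (b(O) = O/O - 23/O = 1 - 23/O)
√((-13575 + 8451) + b(-175)) = √((-13575 + 8451) + (-23 - 175)/(-175)) = √(-5124 - 1/175*(-198)) = √(-5124 + 198/175) = √(-896502/175) = I*√6275514/35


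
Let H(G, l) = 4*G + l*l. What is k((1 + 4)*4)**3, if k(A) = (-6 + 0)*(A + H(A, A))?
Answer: -27000000000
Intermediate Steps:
H(G, l) = l**2 + 4*G (H(G, l) = 4*G + l**2 = l**2 + 4*G)
k(A) = -30*A - 6*A**2 (k(A) = (-6 + 0)*(A + (A**2 + 4*A)) = -6*(A**2 + 5*A) = -30*A - 6*A**2)
k((1 + 4)*4)**3 = (6*((1 + 4)*4)*(-5 - (1 + 4)*4))**3 = (6*(5*4)*(-5 - 5*4))**3 = (6*20*(-5 - 1*20))**3 = (6*20*(-5 - 20))**3 = (6*20*(-25))**3 = (-3000)**3 = -27000000000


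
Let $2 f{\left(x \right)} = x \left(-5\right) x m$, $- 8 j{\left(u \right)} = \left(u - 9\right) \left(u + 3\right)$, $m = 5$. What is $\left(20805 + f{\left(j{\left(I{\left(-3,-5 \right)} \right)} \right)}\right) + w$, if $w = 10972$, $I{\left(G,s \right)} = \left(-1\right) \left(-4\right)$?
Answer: $\frac{4036831}{128} \approx 31538.0$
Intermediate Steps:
$I{\left(G,s \right)} = 4$
$j{\left(u \right)} = - \frac{\left(-9 + u\right) \left(3 + u\right)}{8}$ ($j{\left(u \right)} = - \frac{\left(u - 9\right) \left(u + 3\right)}{8} = - \frac{\left(-9 + u\right) \left(3 + u\right)}{8}$)
$f{\left(x \right)} = - \frac{25 x^{2}}{2}$ ($f{\left(x \right)} = \frac{x \left(-5\right) x 5}{2} = \frac{- 5 x 5 x}{2} = \frac{\left(-25\right) x^{2}}{2} = - \frac{25 x^{2}}{2}$)
$\left(20805 + f{\left(j{\left(I{\left(-3,-5 \right)} \right)} \right)}\right) + w = \left(20805 - \frac{25 \left(\frac{27}{8} - \frac{4^{2}}{8} + \frac{3}{4} \cdot 4\right)^{2}}{2}\right) + 10972 = \left(20805 - \frac{25 \left(\frac{27}{8} - 2 + 3\right)^{2}}{2}\right) + 10972 = \left(20805 - \frac{25 \left(\frac{35}{8}\right)^{2}}{2}\right) + 10972 = \left(20805 - \frac{30625}{128}\right) + 10972 = \frac{2632415}{128} + 10972 = \frac{4036831}{128}$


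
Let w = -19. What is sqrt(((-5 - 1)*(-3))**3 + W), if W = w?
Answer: sqrt(5813) ≈ 76.243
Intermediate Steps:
W = -19
sqrt(((-5 - 1)*(-3))**3 + W) = sqrt(((-5 - 1)*(-3))**3 - 19) = sqrt((-6*(-3))**3 - 19) = sqrt(18**3 - 19) = sqrt(5832 - 19) = sqrt(5813)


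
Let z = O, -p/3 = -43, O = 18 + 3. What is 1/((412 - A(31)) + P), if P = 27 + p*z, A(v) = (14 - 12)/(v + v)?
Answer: 31/97587 ≈ 0.00031767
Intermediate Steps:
O = 21
p = 129 (p = -3*(-43) = 129)
z = 21
A(v) = 1/v (A(v) = 2/((2*v)) = 2*(1/(2*v)) = 1/v)
P = 2736 (P = 27 + 129*21 = 27 + 2709 = 2736)
1/((412 - A(31)) + P) = 1/((412 - 1/31) + 2736) = 1/(12771/31 + 2736) = 1/(97587/31) = 31/97587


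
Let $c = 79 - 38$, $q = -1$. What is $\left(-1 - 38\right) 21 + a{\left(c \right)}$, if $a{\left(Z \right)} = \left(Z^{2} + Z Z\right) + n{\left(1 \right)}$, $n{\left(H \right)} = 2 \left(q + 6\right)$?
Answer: $2553$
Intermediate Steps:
$n{\left(H \right)} = 10$ ($n{\left(H \right)} = 2 \left(-1 + 6\right) = 2 \cdot 5 = 10$)
$c = 41$ ($c = 79 - 38 = 41$)
$a{\left(Z \right)} = 10 + 2 Z^{2}$ ($a{\left(Z \right)} = \left(Z^{2} + Z Z\right) + 10 = \left(Z^{2} + Z^{2}\right) + 10 = 2 Z^{2} + 10 = 10 + 2 Z^{2}$)
$\left(-1 - 38\right) 21 + a{\left(c \right)} = \left(-1 - 38\right) 21 + \left(10 + 2 \cdot 41^{2}\right) = \left(-39\right) 21 + \left(10 + 2 \cdot 1681\right) = -819 + \left(10 + 3362\right) = -819 + 3372 = 2553$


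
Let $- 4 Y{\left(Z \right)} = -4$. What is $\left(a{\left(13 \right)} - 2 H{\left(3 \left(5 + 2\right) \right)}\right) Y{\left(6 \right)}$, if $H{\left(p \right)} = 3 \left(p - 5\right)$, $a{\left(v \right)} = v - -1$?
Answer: $-82$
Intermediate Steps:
$Y{\left(Z \right)} = 1$ ($Y{\left(Z \right)} = \left(- \frac{1}{4}\right) \left(-4\right) = 1$)
$a{\left(v \right)} = 1 + v$ ($a{\left(v \right)} = v + 1 = 1 + v$)
$H{\left(p \right)} = -15 + 3 p$ ($H{\left(p \right)} = 3 \left(-5 + p\right) = -15 + 3 p$)
$\left(a{\left(13 \right)} - 2 H{\left(3 \left(5 + 2\right) \right)}\right) Y{\left(6 \right)} = \left(\left(1 + 13\right) - 2 \left(-15 + 3 \cdot 3 \left(5 + 2\right)\right)\right) 1 = \left(14 - 2 \left(-15 + 3 \cdot 3 \cdot 7\right)\right) 1 = \left(14 - 2 \left(-15 + 3 \cdot 21\right)\right) 1 = \left(14 - 2 \left(-15 + 63\right)\right) 1 = \left(14 - 96\right) 1 = \left(-82\right) 1 = -82$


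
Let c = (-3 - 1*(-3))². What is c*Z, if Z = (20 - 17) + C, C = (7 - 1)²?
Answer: 0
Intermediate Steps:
C = 36 (C = 6² = 36)
c = 0 (c = (-3 + 3)² = 0² = 0)
Z = 39 (Z = (20 - 17) + 36 = 3 + 36 = 39)
c*Z = 0*39 = 0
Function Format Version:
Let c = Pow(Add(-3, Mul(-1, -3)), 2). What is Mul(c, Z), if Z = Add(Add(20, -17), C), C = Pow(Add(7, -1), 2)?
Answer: 0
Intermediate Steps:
C = 36 (C = Pow(6, 2) = 36)
c = 0 (c = Pow(Add(-3, 3), 2) = Pow(0, 2) = 0)
Z = 39 (Z = Add(Add(20, -17), 36) = Add(3, 36) = 39)
Mul(c, Z) = Mul(0, 39) = 0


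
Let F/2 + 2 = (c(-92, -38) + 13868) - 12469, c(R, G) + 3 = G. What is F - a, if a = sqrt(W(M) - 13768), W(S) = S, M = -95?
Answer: 2712 - I*sqrt(13863) ≈ 2712.0 - 117.74*I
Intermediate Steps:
c(R, G) = -3 + G
a = I*sqrt(13863) (a = sqrt(-95 - 13768) = sqrt(-13863) = I*sqrt(13863) ≈ 117.74*I)
F = 2712 (F = -4 + 2*(((-3 - 38) + 13868) - 12469) = -4 + 2*((-41 + 13868) - 12469) = -4 + 2*(13827 - 12469) = -4 + 2*1358 = -4 + 2716 = 2712)
F - a = 2712 - I*sqrt(13863)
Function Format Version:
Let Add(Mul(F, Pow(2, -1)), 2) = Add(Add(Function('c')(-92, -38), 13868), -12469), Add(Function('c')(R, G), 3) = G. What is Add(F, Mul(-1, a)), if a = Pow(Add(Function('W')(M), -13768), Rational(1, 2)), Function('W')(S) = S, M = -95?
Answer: Add(2712, Mul(-1, I, Pow(13863, Rational(1, 2)))) ≈ Add(2712.0, Mul(-117.74, I))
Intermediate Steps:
Function('c')(R, G) = Add(-3, G)
a = Mul(I, Pow(13863, Rational(1, 2))) (a = Pow(Add(-95, -13768), Rational(1, 2)) = Pow(-13863, Rational(1, 2)) = Mul(I, Pow(13863, Rational(1, 2))) ≈ Mul(117.74, I))
F = 2712 (F = Add(-4, Mul(2, Add(Add(Add(-3, -38), 13868), -12469))) = Add(-4, Mul(2, Add(Add(-41, 13868), -12469))) = Add(-4, Mul(2, Add(13827, -12469))) = Add(-4, Mul(2, 1358)) = Add(-4, 2716) = 2712)
Add(F, Mul(-1, a)) = Add(2712, Mul(-1, Mul(I, Pow(13863, Rational(1, 2))))) = Add(2712, Mul(-1, I, Pow(13863, Rational(1, 2))))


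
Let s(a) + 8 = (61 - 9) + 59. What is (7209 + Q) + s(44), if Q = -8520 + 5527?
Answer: 4319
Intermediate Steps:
s(a) = 103 (s(a) = -8 + ((61 - 9) + 59) = -8 + (52 + 59) = -8 + 111 = 103)
Q = -2993
(7209 + Q) + s(44) = (7209 - 2993) + 103 = 4216 + 103 = 4319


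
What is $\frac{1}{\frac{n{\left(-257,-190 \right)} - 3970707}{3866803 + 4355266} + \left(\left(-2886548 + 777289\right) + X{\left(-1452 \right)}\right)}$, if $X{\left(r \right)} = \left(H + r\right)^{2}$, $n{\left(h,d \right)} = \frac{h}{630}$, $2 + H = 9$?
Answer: $- \frac{5179903470}{109992571827647} \approx -4.7093 \cdot 10^{-5}$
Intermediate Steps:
$H = 7$ ($H = -2 + 9 = 7$)
$n{\left(h,d \right)} = \frac{h}{630}$ ($n{\left(h,d \right)} = h \frac{1}{630} = \frac{h}{630}$)
$X{\left(r \right)} = \left(7 + r\right)^{2}$
$\frac{1}{\frac{n{\left(-257,-190 \right)} - 3970707}{3866803 + 4355266} + \left(\left(-2886548 + 777289\right) + X{\left(-1452 \right)}\right)} = \frac{1}{\frac{\frac{1}{630} \left(-257\right) - 3970707}{3866803 + 4355266} + \left(\left(-2886548 + 777289\right) + \left(7 - 1452\right)^{2}\right)} = \frac{1}{\frac{- \frac{257}{630} - 3970707}{8222069} - \left(2109259 - \left(-1445\right)^{2}\right)} = \frac{1}{\left(- \frac{2501545667}{630}\right) \frac{1}{8222069} + \left(-2109259 + 2088025\right)} = \frac{1}{- \frac{2501545667}{5179903470} - 21234} = \frac{1}{- \frac{109992571827647}{5179903470}} = - \frac{5179903470}{109992571827647}$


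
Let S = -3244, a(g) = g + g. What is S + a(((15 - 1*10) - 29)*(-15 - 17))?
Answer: -1708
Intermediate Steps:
a(g) = 2*g
S + a(((15 - 1*10) - 29)*(-15 - 17)) = -3244 + 2*(((15 - 1*10) - 29)*(-15 - 17)) = -3244 + 2*(((15 - 10) - 29)*(-32)) = -3244 + 2*((5 - 29)*(-32)) = -3244 + 2*(-24*(-32)) = -3244 + 2*768 = -3244 + 1536 = -1708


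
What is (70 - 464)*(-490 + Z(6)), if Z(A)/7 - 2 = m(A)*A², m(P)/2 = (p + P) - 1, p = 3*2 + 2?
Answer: -2393944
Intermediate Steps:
p = 8 (p = 6 + 2 = 8)
m(P) = 14 + 2*P (m(P) = 2*((8 + P) - 1) = 2*(7 + P) = 14 + 2*P)
Z(A) = 14 + 7*A²*(14 + 2*A) (Z(A) = 14 + 7*((14 + 2*A)*A²) = 14 + 7*(A²*(14 + 2*A)) = 14 + 7*A²*(14 + 2*A))
(70 - 464)*(-490 + Z(6)) = (70 - 464)*(-490 + (14 + 14*6²*(7 + 6))) = -394*(-490 + (14 + 14*36*13)) = -394*(-490 + (14 + 6552)) = -394*(-490 + 6566) = -394*6076 = -2393944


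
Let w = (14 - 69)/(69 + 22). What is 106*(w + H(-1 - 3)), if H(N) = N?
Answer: -44414/91 ≈ -488.07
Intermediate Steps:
w = -55/91 ≈ -0.60440
106*(w + H(-1 - 3)) = 106*(-55/91 + (-1 - 3)) = 106*(-55/91 - 4) = 106*(-419/91) = -44414/91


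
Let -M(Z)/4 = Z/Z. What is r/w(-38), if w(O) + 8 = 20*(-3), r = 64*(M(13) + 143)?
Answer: -2224/17 ≈ -130.82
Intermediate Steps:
M(Z) = -4 (M(Z) = -4*Z/Z = -4*1 = -4)
r = 8896 (r = 64*(-4 + 143) = 64*139 = 8896)
w(O) = -68 (w(O) = -8 + 20*(-3) = -8 - 60 = -68)
r/w(-38) = 8896/(-68) = 8896*(-1/68) = -2224/17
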